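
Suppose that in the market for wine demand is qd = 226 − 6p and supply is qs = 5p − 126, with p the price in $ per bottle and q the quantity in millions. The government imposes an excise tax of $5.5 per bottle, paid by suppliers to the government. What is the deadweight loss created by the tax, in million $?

Without the tax, 226 − 6p = 5p − 126 gives 11p = 352, so p* = $32 and q* = 34.
With the tax collected from suppliers, supply shifts: qs = 5(p − 5.5) − 126.
Solving gives q = 19 with buyers paying $34.5 and suppliers receiving $29 (the $5.5 wedge).
Quantity falls by |ΔQ| = |34 − 19| = 15.
DWL = ½ · t · |ΔQ| = ½ · 5.5 · 15 = $41.25.

Deadweight loss = $41.25 million.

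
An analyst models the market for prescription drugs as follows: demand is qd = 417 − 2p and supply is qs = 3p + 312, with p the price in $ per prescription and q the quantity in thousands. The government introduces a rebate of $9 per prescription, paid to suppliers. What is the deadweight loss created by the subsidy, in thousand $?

Deadweight loss = $48.6 thousand.

Before the subsidy: set 417 − 2p = 3p + 312 → p* = $21, q* = 375.
With a per-unit subsidy paid to suppliers, each receives p + 9 per unit sold, so supply becomes qs = 3(p + 9) + 312.
New equilibrium: consumers pay $15.6, suppliers receive $24.6, q = 385.8. (Wedge: pb − ps = −9.)
Quantity rises by |ΔQ| = |375 − 385.8| = 10.8.
DWL = ½ · t · |ΔQ| = ½ · 9 · 10.8 = $48.6.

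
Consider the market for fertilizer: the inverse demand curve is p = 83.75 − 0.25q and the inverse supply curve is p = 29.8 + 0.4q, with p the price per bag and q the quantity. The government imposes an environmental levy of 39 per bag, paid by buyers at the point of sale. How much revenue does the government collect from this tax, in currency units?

Inverting to q(p) form: qd = 335 − 4p; qs = 2.5p − 74.5.
Before the tax: set 335 − 4p = 2.5p − 74.5 → p* = 63, q* = 83.
With the tax collected from buyers, demand (in seller-price terms) shifts: qd = 335 − 4(p + 39).
Solving gives q = 23 with buyers paying 78 and sellers receiving 39 (the 39 wedge).
Revenue = t · Q = 39 · 23 = 897.

Tax revenue = 897.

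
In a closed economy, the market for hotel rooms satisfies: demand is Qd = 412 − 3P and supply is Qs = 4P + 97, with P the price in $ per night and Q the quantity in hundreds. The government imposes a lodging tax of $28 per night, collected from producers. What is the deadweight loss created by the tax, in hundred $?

Before the tax: set 412 − 3P = 4P + 97 → P* = $45, Q* = 277.
With the tax collected from producers, supply shifts: Qs = 4(P − 28) + 97.
New equilibrium: consumers pay $61, producers receive $33, Q = 229. (Wedge: Pb − Ps = 28.)
Quantity falls by |ΔQ| = |277 − 229| = 48.
DWL = ½ · t · |ΔQ| = ½ · 28 · 48 = $672.

Deadweight loss = $672 hundred.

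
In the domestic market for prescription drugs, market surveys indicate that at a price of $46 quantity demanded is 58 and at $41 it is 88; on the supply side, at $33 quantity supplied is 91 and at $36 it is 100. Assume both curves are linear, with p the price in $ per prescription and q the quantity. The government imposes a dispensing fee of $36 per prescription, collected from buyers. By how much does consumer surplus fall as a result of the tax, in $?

Demand slope: (88 − 58)/(41 − 46) = -6, so qd = 334 − 6p.
Supply slope: (100 − 91)/(36 − 33) = 3, so qs = 3p − 8.
Without the tax, 334 − 6p = 3p − 8 gives 9p = 342, so p* = $38 and q* = 106.
With the tax collected from buyers, demand (in seller-price terms) shifts: qd = 334 − 6(p + 36).
Solving gives q = 34 with buyers paying $50 and suppliers receiving $14 (the $36 wedge).
ΔCS is the trapezoid between Q = 34 and Q = 106 of height $12: ½ · (106 + 34) · 12 = $840.

Consumer surplus falls by $840.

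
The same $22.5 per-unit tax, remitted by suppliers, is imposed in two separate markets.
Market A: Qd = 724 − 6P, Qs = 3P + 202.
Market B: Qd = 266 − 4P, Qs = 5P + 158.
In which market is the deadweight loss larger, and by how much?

Market B, by $56.25.

Market A: pre-tax P* = $58, Q* = 376; post-tax Q = 331; deadweight loss = $506.25.
Market B: pre-tax P* = $12, Q* = 218; post-tax Q = 168; deadweight loss = $562.5.
Difference: $506.25 vs $562.5 → market B is larger by $56.25.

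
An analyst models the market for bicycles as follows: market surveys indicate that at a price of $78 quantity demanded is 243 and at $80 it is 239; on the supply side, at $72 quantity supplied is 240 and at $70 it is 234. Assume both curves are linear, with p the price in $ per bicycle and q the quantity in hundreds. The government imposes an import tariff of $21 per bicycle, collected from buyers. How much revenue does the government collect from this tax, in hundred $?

Tax revenue = $4699.8 hundred.

Demand slope: (239 − 243)/(80 − 78) = -2, so qd = 399 − 2p.
Supply slope: (234 − 240)/(70 − 72) = 3, so qs = 3p + 24.
Before the tax: set 399 − 2p = 3p + 24 → p* = $75, q* = 249.
With the tax collected from buyers, demand (in seller-price terms) shifts: qd = 399 − 2(p + 21).
Solving gives q = 223.8 with buyers paying $87.6 and suppliers receiving $66.6 (the $21 wedge).
Revenue = t · Q = 21 · 223.8 = $4699.8.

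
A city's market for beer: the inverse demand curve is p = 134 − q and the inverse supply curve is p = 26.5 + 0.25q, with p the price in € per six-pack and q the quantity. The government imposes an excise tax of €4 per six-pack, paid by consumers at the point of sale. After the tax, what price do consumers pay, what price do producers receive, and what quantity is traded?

Rewrite in direct form: qd = 134 − p and qs = 4p − 106.
Before the tax: set 134 − p = 4p − 106 → p* = €48, q* = 86.
With the tax collected from consumers, demand (in seller-price terms) shifts: qd = 134 − (p + 4).
New equilibrium: consumers pay €51.2, producers receive €47.2, q = 82.8. (Wedge: pb − ps = 4.)
The less price-elastic side of the market bears the larger share of a per-unit tax.

Consumers pay €51.2; producers receive €47.2; quantity = 82.8.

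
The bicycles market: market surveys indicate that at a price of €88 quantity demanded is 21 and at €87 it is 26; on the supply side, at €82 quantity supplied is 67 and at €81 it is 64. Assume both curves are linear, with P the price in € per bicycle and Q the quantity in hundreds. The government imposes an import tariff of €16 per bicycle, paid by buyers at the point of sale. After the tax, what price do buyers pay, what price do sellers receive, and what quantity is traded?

Buyers pay €86; sellers receive €70; quantity = 31.

Demand slope: (26 − 21)/(87 − 88) = -5, so Qd = 461 − 5P.
Supply slope: (64 − 67)/(81 − 82) = 3, so Qs = 3P − 179.
Before the tax: set 461 − 5P = 3P − 179 → P* = €80, Q* = 61.
With the tax collected from buyers, demand (in seller-price terms) shifts: Qd = 461 − 5(P + 16).
Solving gives Q = 31 with buyers paying €86 and sellers receiving €70 (the €16 wedge).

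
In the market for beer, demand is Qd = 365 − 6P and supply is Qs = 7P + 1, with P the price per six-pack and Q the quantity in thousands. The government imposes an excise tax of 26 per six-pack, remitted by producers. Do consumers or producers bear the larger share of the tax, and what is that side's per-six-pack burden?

Before the tax: set 365 − 6P = 7P + 1 → P* = 28, Q* = 197.
With the tax collected from producers, supply shifts: Qs = 7(P − 26) + 1.
New equilibrium: consumers pay 42, producers receive 16, Q = 113. (Wedge: Pb − Ps = 26.)
Per-six-pack burden: consumers 14, producers 12.
Consumers take the larger share because demand is less price-elastic here (demand slope 6 vs supply slope 7).

Consumers bear the larger share: 14 per six-pack.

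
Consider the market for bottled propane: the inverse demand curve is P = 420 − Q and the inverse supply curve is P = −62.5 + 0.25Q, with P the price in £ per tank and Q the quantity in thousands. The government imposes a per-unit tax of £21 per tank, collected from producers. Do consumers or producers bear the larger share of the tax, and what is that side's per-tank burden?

Consumers bear the larger share: £16.8 per tank.

Rewrite in direct form: Qd = 420 − P and Qs = 4P + 250.
Without the tax, 420 − P = 4P + 250 gives 5P = 170, so P* = £34 and Q* = 386.
With the tax collected from producers, supply shifts: Qs = 4(P − 21) + 250.
Solving gives Q = 369.2 with consumers paying £50.8 and producers receiving £29.8 (the £21 wedge).
Per-tank burden: consumers £16.8, producers £4.2.
Consumers take the larger share because demand is less price-elastic here (demand slope 1 vs supply slope 4).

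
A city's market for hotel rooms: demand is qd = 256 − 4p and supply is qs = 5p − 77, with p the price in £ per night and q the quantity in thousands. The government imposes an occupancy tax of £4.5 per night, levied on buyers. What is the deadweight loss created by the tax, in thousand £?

Without the tax, 256 − 4p = 5p − 77 gives 9p = 333, so p* = £37 and q* = 108.
With the tax collected from buyers, demand (in seller-price terms) shifts: qd = 256 − 4(p + 4.5).
New equilibrium: buyers pay £39.5, producers receive £35, q = 98. (Wedge: pb − ps = 4.5.)
Quantity falls by |ΔQ| = |108 − 98| = 10.
DWL = ½ · t · |ΔQ| = ½ · 4.5 · 10 = £22.5.

Deadweight loss = £22.5 thousand.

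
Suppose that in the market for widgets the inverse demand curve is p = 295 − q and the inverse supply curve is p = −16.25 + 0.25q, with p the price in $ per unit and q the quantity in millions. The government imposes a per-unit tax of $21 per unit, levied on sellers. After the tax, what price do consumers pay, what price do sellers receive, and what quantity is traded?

Rewrite in direct form: qd = 295 − p and qs = 4p + 65.
Without the tax, 295 − p = 4p + 65 gives 5p = 230, so p* = $46 and q* = 249.
With the tax collected from sellers, supply shifts: qs = 4(p − 21) + 65.
New equilibrium: consumers pay $62.8, sellers receive $41.8, q = 232.2. (Wedge: pb − ps = 21.)
The less price-elastic side of the market bears the larger share of a per-unit tax.

Consumers pay $62.8; sellers receive $41.8; quantity = 232.2.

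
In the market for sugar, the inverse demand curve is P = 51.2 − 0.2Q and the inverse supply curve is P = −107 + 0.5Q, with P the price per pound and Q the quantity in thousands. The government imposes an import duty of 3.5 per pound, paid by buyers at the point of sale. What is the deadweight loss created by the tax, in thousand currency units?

Deadweight loss = 8.75 thousand.

Inverting to Q(P) form: Qd = 256 − 5P; Qs = 2P + 214.
Before the tax: set 256 − 5P = 2P + 214 → P* = 6, Q* = 226.
With the tax collected from buyers, demand (in seller-price terms) shifts: Qd = 256 − 5(P + 3.5).
Solving gives Q = 221 with buyers paying 7 and producers receiving 3.5 (the 3.5 wedge).
Quantity falls by |ΔQ| = |226 − 221| = 5.
DWL = ½ · t · |ΔQ| = ½ · 3.5 · 5 = 8.75.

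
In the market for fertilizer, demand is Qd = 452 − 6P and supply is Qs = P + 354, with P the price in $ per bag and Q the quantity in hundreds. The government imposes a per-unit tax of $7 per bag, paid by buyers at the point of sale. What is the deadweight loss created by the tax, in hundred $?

Without the tax, 452 − 6P = P + 354 gives 7P = 98, so P* = $14 and Q* = 368.
With the tax collected from buyers, demand (in seller-price terms) shifts: Qd = 452 − 6(P + 7).
Solving gives Q = 362 with buyers paying $15 and producers receiving $8 (the $7 wedge).
Quantity falls by |ΔQ| = |368 − 362| = 6.
DWL = ½ · t · |ΔQ| = ½ · 7 · 6 = $21.

Deadweight loss = $21 hundred.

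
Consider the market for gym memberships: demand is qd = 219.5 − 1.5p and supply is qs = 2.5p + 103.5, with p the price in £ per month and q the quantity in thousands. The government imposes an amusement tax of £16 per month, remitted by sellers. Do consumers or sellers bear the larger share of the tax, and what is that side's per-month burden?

Without the tax, 219.5 − 1.5p = 2.5p + 103.5 gives 4p = 116, so p* = £29 and q* = 176.
With the tax collected from sellers, supply shifts: qs = 2.5(p − 16) + 103.5.
New equilibrium: consumers pay £39, sellers receive £23, q = 161. (Wedge: pb − ps = 16.)
Per-month burden: consumers £10, sellers £6.
Consumers take the larger share because demand is less price-elastic here (demand slope 1.5 vs supply slope 2.5).
The less price-elastic side of the market bears the larger share of a per-unit tax.

Consumers bear the larger share: £10 per month.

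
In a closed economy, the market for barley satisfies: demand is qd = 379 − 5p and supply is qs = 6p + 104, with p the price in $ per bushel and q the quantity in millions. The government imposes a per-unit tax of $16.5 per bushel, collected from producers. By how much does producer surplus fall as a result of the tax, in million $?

Before the tax: set 379 − 5p = 6p + 104 → p* = $25, q* = 254.
With the tax collected from producers, supply shifts: qs = 6(p − 16.5) + 104.
Solving gives q = 209 with consumers paying $34 and producers receiving $17.5 (the $16.5 wedge).
ΔPS is the trapezoid between Q = 209 and Q = 254 of height $7.5: ½ · (254 + 209) · 7.5 = $1736.25.

Producer surplus falls by $1736.25 million.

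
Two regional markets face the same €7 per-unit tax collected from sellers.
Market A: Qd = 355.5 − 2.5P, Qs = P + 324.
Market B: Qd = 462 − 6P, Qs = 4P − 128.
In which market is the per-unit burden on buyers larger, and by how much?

Market A: pre-tax P* = €9, Q* = 333; post-tax Q = 328; per-unit burden on buyers = €2.
Market B: pre-tax P* = €59, Q* = 108; post-tax Q = 91.2; per-unit burden on buyers = €2.8.
Difference: €2 vs €2.8 → market B is larger by €0.8.

Market B, by €0.8.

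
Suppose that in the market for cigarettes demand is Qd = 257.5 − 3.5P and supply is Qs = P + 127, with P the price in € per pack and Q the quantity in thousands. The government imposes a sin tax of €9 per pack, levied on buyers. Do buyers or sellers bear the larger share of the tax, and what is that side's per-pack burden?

Sellers bear the larger share: €7 per pack.

Without the tax, 257.5 − 3.5P = P + 127 gives 4.5P = 130.5, so P* = €29 and Q* = 156.
With the tax collected from buyers, demand (in seller-price terms) shifts: Qd = 257.5 − 3.5(P + 9).
New equilibrium: buyers pay €31, sellers receive €22, Q = 149. (Wedge: Pb − Ps = 9.)
Per-pack burden: buyers €2, sellers €7.
Sellers take the larger share because supply is less price-elastic here (demand slope 3.5 vs supply slope 1).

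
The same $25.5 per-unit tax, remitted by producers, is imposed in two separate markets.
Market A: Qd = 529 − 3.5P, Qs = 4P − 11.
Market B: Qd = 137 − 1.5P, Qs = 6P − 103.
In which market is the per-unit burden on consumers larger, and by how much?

Market B, by $6.8.

Market A: pre-tax P* = $72, Q* = 277; post-tax Q = 229.4; per-unit burden on consumers = $13.6.
Market B: pre-tax P* = $32, Q* = 89; post-tax Q = 58.4; per-unit burden on consumers = $20.4.
Difference: $13.6 vs $20.4 → market B is larger by $6.8.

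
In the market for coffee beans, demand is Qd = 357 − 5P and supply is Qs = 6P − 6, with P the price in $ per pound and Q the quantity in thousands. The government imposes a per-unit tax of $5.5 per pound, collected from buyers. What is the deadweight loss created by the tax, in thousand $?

Deadweight loss = $41.25 thousand.

Without the tax, 357 − 5P = 6P − 6 gives 11P = 363, so P* = $33 and Q* = 192.
With the tax collected from buyers, demand (in seller-price terms) shifts: Qd = 357 − 5(P + 5.5).
Solving gives Q = 177 with buyers paying $36 and producers receiving $30.5 (the $5.5 wedge).
Quantity falls by |ΔQ| = |192 − 177| = 15.
DWL = ½ · t · |ΔQ| = ½ · 5.5 · 15 = $41.25.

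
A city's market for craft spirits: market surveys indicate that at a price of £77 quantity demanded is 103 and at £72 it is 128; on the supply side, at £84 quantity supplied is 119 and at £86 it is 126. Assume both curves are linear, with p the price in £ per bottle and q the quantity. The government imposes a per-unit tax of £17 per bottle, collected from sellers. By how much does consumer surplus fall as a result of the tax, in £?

Demand slope: (128 − 103)/(72 − 77) = -5, so qd = 488 − 5p.
Supply slope: (126 − 119)/(86 − 84) = 3.5, so qs = 3.5p − 175.
Before the tax: set 488 − 5p = 3.5p − 175 → p* = £78, q* = 98.
With the tax collected from sellers, supply shifts: qs = 3.5(p − 17) − 175.
New equilibrium: buyers pay £85, sellers receive £68, q = 63. (Wedge: pb − ps = 17.)
ΔCS is the trapezoid between Q = 63 and Q = 98 of height £7: ½ · (98 + 63) · 7 = £563.5.

Consumer surplus falls by £563.5.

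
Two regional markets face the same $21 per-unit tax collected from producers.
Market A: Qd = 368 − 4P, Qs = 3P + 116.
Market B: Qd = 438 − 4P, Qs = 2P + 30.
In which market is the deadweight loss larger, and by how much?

Market A: pre-tax P* = $36, Q* = 224; post-tax Q = 188; deadweight loss = $378.
Market B: pre-tax P* = $68, Q* = 166; post-tax Q = 138; deadweight loss = $294.
Difference: $378 vs $294 → market A is larger by $84.

Market A, by $84.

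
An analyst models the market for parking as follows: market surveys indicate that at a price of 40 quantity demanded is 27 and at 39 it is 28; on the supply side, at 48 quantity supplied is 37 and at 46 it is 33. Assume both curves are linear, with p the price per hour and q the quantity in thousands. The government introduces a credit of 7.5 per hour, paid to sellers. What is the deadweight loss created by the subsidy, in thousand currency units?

Deadweight loss = 18.75 thousand.

Demand slope: (28 − 27)/(39 − 40) = -1, so qd = 67 − p.
Supply slope: (33 − 37)/(46 − 48) = 2, so qs = 2p − 59.
Without the subsidy, 67 − p = 2p − 59 gives 3p = 126, so p* = 42 and q* = 25.
With a per-unit subsidy paid to sellers, each receives p + 7.5 per unit sold, so supply becomes qs = 2(p + 7.5) − 59.
Solving gives q = 30 with buyers paying 37 and sellers receiving 44.5 (the 7.5 wedge).
Quantity rises by |ΔQ| = |25 − 30| = 5.
DWL = ½ · t · |ΔQ| = ½ · 7.5 · 5 = 18.75.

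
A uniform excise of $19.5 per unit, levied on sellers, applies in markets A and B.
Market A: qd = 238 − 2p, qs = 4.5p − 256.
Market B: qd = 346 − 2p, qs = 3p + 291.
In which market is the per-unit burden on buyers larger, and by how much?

Market A: pre-tax p* = $76, q* = 86; post-tax q = 59; per-unit burden on buyers = $13.5.
Market B: pre-tax p* = $11, q* = 324; post-tax q = 300.6; per-unit burden on buyers = $11.7.
Difference: $13.5 vs $11.7 → market A is larger by $1.8.

Market A, by $1.8.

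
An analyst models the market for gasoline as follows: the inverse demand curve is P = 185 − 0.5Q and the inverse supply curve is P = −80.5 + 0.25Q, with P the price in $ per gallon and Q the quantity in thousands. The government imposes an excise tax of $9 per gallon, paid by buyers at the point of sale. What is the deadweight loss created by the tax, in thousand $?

Deadweight loss = $54 thousand.

Inverting to Q(P) form: Qd = 370 − 2P; Qs = 4P + 322.
Without the tax, 370 − 2P = 4P + 322 gives 6P = 48, so P* = $8 and Q* = 354.
With the tax collected from buyers, demand (in seller-price terms) shifts: Qd = 370 − 2(P + 9).
New equilibrium: buyers pay $14, sellers receive $5, Q = 342. (Wedge: Pb − Ps = 9.)
Quantity falls by |ΔQ| = |354 − 342| = 12.
DWL = ½ · t · |ΔQ| = ½ · 9 · 12 = $54.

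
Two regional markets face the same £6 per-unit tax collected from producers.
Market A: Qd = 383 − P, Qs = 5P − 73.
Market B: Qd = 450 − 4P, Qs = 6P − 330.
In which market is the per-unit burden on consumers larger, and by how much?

Market A, by £1.4.

Market A: pre-tax P* = £76, Q* = 307; post-tax Q = 302; per-unit burden on consumers = £5.
Market B: pre-tax P* = £78, Q* = 138; post-tax Q = 123.6; per-unit burden on consumers = £3.6.
Difference: £5 vs £3.6 → market A is larger by £1.4.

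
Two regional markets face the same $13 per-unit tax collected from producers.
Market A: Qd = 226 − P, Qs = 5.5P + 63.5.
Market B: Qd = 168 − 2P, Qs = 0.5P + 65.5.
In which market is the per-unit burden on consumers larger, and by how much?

Market A: pre-tax P* = $25, Q* = 201; post-tax Q = 190; per-unit burden on consumers = $11.
Market B: pre-tax P* = $41, Q* = 86; post-tax Q = 80.8; per-unit burden on consumers = $2.6.
Difference: $11 vs $2.6 → market A is larger by $8.4.

Market A, by $8.4.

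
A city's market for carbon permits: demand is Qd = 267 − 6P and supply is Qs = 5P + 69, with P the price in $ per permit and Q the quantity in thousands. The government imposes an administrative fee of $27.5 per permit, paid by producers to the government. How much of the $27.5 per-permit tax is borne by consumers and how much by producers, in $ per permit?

Consumers bear $12.5 per permit; producers bear $15 per permit.

Without the tax, 267 − 6P = 5P + 69 gives 11P = 198, so P* = $18 and Q* = 159.
With the tax collected from producers, supply shifts: Qs = 5(P − 27.5) + 69.
New equilibrium: consumers pay $30.5, producers receive $3, Q = 84. (Wedge: Pb − Ps = 27.5.)
Burden on consumers: $12.5; on producers: $15. (They sum to $27.5.)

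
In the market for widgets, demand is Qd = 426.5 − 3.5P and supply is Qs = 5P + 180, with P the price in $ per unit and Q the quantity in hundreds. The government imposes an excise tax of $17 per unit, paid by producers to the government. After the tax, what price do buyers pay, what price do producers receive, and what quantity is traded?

Before the tax: set 426.5 − 3.5P = 5P + 180 → P* = $29, Q* = 325.
With the tax collected from producers, supply shifts: Qs = 5(P − 17) + 180.
Solving gives Q = 290 with buyers paying $39 and producers receiving $22 (the $17 wedge).

Buyers pay $39; producers receive $22; quantity = 290.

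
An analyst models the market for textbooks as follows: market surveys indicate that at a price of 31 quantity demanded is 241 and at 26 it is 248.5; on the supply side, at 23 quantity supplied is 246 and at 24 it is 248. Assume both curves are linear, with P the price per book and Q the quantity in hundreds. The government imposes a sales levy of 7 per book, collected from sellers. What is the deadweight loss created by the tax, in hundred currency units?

Deadweight loss = 21 hundred.

Demand slope: (248.5 − 241)/(26 − 31) = -1.5, so Qd = 287.5 − 1.5P.
Supply slope: (248 − 246)/(24 − 23) = 2, so Qs = 2P + 200.
Without the tax, 287.5 − 1.5P = 2P + 200 gives 3.5P = 87.5, so P* = 25 and Q* = 250.
With the tax collected from sellers, supply shifts: Qs = 2(P − 7) + 200.
Solving gives Q = 244 with buyers paying 29 and sellers receiving 22 (the 7 wedge).
Quantity falls by |ΔQ| = |250 − 244| = 6.
DWL = ½ · t · |ΔQ| = ½ · 7 · 6 = 21.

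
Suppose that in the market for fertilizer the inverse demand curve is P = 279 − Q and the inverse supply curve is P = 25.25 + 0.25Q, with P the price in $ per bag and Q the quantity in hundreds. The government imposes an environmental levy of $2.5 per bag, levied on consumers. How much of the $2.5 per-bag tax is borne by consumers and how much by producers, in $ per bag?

Rewrite in direct form: Qd = 279 − P and Qs = 4P − 101.
Without the tax, 279 − P = 4P − 101 gives 5P = 380, so P* = $76 and Q* = 203.
With the tax collected from consumers, demand (in seller-price terms) shifts: Qd = 279 − (P + 2.5).
New equilibrium: consumers pay $78, producers receive $75.5, Q = 201. (Wedge: Pb − Ps = 2.5.)
Burden on consumers: $2; on producers: $0.5. (They sum to $2.5.)
The less price-elastic side of the market bears the larger share of a per-unit tax.

Consumers bear $2 per bag; producers bear $0.5 per bag.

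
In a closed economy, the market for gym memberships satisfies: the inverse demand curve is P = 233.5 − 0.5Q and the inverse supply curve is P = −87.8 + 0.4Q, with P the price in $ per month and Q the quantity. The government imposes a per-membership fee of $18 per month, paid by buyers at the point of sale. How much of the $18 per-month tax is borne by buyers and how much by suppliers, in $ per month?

Inverting to Q(P) form: Qd = 467 − 2P; Qs = 2.5P + 219.5.
Without the tax, 467 − 2P = 2.5P + 219.5 gives 4.5P = 247.5, so P* = $55 and Q* = 357.
With the tax collected from buyers, demand (in seller-price terms) shifts: Qd = 467 − 2(P + 18).
New equilibrium: buyers pay $65, suppliers receive $47, Q = 337. (Wedge: Pb − Ps = 18.)
Burden on buyers: $10; on suppliers: $8. (They sum to $18.)
The less price-elastic side of the market bears the larger share of a per-unit tax.

Buyers bear $10 per month; suppliers bear $8 per month.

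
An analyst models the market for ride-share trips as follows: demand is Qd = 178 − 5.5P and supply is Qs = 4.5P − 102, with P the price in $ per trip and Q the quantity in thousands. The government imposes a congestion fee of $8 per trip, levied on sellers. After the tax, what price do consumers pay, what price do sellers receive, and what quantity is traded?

Consumers pay $31.6; sellers receive $23.6; quantity = 4.2.

Without the tax, 178 − 5.5P = 4.5P − 102 gives 10P = 280, so P* = $28 and Q* = 24.
With the tax collected from sellers, supply shifts: Qs = 4.5(P − 8) − 102.
Solving gives Q = 4.2 with consumers paying $31.6 and sellers receiving $23.6 (the $8 wedge).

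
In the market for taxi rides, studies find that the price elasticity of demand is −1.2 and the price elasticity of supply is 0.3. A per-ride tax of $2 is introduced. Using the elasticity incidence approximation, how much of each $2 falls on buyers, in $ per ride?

Buyers bear ≈ $0.4 per ride.

Incidence ratio: buyers' share ≈ εs / (εs + |εd|) = 0.3 / (0.3 + 1.2) = 0.2.
So buyers bear ≈ 0.2 × $2 = $0.4; producers bear $1.6.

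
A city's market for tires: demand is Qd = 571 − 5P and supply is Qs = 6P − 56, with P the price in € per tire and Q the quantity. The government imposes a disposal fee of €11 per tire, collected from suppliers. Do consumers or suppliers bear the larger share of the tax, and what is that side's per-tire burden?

Before the tax: set 571 − 5P = 6P − 56 → P* = €57, Q* = 286.
With the tax collected from suppliers, supply shifts: Qs = 6(P − 11) − 56.
Solving gives Q = 256 with consumers paying €63 and suppliers receiving €52 (the €11 wedge).
Per-tire burden: consumers €6, suppliers €5.
Consumers take the larger share because demand is less price-elastic here (demand slope 5 vs supply slope 6).

Consumers bear the larger share: €6 per tire.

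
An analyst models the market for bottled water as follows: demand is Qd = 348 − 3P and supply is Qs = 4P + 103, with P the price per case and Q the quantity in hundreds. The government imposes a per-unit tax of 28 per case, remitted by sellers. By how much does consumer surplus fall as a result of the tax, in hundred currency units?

Consumer surplus falls by 3504 hundred.

Without the tax, 348 − 3P = 4P + 103 gives 7P = 245, so P* = 35 and Q* = 243.
With the tax collected from sellers, supply shifts: Qs = 4(P − 28) + 103.
New equilibrium: consumers pay 51, sellers receive 23, Q = 195. (Wedge: Pb − Ps = 28.)
ΔCS is the trapezoid between Q = 195 and Q = 243 of height 16: ½ · (243 + 195) · 16 = 3504.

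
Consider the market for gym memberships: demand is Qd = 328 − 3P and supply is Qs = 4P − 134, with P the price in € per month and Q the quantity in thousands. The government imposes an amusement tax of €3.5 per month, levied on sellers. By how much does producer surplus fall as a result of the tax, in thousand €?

Before the tax: set 328 − 3P = 4P − 134 → P* = €66, Q* = 130.
With the tax collected from sellers, supply shifts: Qs = 4(P − 3.5) − 134.
New equilibrium: consumers pay €68, sellers receive €64.5, Q = 124. (Wedge: Pb − Ps = 3.5.)
ΔPS is the trapezoid between Q = 124 and Q = 130 of height €1.5: ½ · (130 + 124) · 1.5 = €190.5.

Producer surplus falls by €190.5 thousand.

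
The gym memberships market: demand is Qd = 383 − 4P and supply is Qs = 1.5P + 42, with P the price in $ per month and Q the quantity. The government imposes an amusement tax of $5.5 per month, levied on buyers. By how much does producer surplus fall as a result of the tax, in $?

Producer surplus falls by $528.

Without the tax, 383 − 4P = 1.5P + 42 gives 5.5P = 341, so P* = $62 and Q* = 135.
With the tax collected from buyers, demand (in seller-price terms) shifts: Qd = 383 − 4(P + 5.5).
New equilibrium: buyers pay $63.5, producers receive $58, Q = 129. (Wedge: Pb − Ps = 5.5.)
ΔPS is the trapezoid between Q = 129 and Q = 135 of height $4: ½ · (135 + 129) · 4 = $528.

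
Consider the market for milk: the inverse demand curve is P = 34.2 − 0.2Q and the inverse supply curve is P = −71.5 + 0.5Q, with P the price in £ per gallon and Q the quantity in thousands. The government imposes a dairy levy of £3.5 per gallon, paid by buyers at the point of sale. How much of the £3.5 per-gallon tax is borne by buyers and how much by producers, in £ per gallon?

Buyers bear £1 per gallon; producers bear £2.5 per gallon.

Inverting to Q(P) form: Qd = 171 − 5P; Qs = 2P + 143.
Without the tax, 171 − 5P = 2P + 143 gives 7P = 28, so P* = £4 and Q* = 151.
With the tax collected from buyers, demand (in seller-price terms) shifts: Qd = 171 − 5(P + 3.5).
New equilibrium: buyers pay £5, producers receive £1.5, Q = 146. (Wedge: Pb − Ps = 3.5.)
Burden on buyers: £1; on producers: £2.5. (They sum to £3.5.)
The less price-elastic side of the market bears the larger share of a per-unit tax.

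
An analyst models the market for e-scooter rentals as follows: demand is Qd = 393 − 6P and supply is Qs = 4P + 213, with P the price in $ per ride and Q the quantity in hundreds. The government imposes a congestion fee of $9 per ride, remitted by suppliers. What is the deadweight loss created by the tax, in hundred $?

Without the tax, 393 − 6P = 4P + 213 gives 10P = 180, so P* = $18 and Q* = 285.
With the tax collected from suppliers, supply shifts: Qs = 4(P − 9) + 213.
Solving gives Q = 263.4 with buyers paying $21.6 and suppliers receiving $12.6 (the $9 wedge).
Quantity falls by |ΔQ| = |285 − 263.4| = 21.6.
DWL = ½ · t · |ΔQ| = ½ · 9 · 21.6 = $97.2.

Deadweight loss = $97.2 hundred.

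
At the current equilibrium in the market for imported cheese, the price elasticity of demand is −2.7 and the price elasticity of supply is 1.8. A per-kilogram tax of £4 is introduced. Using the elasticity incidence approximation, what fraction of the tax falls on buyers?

Buyers' share ≈ 0.4.

Incidence ratio: buyers' share ≈ εs / (εs + |εd|) = 1.8 / (1.8 + 2.7) = 0.4.
Supply is the less elastic side, so buyers bear the smaller share.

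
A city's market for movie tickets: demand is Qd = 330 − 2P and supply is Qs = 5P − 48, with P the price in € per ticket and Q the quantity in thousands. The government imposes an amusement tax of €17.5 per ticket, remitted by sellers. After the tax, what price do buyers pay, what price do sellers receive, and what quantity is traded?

Before the tax: set 330 − 2P = 5P − 48 → P* = €54, Q* = 222.
With the tax collected from sellers, supply shifts: Qs = 5(P − 17.5) − 48.
Solving gives Q = 197 with buyers paying €66.5 and sellers receiving €49 (the €17.5 wedge).

Buyers pay €66.5; sellers receive €49; quantity = 197.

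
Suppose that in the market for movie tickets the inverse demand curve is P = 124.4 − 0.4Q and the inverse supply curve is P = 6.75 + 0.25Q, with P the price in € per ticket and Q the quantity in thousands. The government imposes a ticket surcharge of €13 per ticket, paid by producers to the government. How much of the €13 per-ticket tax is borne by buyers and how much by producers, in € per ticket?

Buyers bear €8 per ticket; producers bear €5 per ticket.

Rewrite in direct form: Qd = 311 − 2.5P and Qs = 4P − 27.
Without the tax, 311 − 2.5P = 4P − 27 gives 6.5P = 338, so P* = €52 and Q* = 181.
With the tax collected from producers, supply shifts: Qs = 4(P − 13) − 27.
Solving gives Q = 161 with buyers paying €60 and producers receiving €47 (the €13 wedge).
Burden on buyers: €8; on producers: €5. (They sum to €13.)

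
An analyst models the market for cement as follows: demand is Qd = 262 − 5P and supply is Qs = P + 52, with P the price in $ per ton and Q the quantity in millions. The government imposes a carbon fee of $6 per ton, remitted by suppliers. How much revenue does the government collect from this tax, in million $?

Without the tax, 262 − 5P = P + 52 gives 6P = 210, so P* = $35 and Q* = 87.
With the tax collected from suppliers, supply shifts: Qs = (P − 6) + 52.
New equilibrium: buyers pay $36, suppliers receive $30, Q = 82. (Wedge: Pb − Ps = 6.)
Revenue = t · Q = 6 · 82 = $492.

Tax revenue = $492 million.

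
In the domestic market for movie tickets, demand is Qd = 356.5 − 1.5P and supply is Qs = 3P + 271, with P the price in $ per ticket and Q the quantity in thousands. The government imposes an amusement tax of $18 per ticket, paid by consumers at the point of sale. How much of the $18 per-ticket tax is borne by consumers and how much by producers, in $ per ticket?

Consumers bear $12 per ticket; producers bear $6 per ticket.

Before the tax: set 356.5 − 1.5P = 3P + 271 → P* = $19, Q* = 328.
With the tax collected from consumers, demand (in seller-price terms) shifts: Qd = 356.5 − 1.5(P + 18).
New equilibrium: consumers pay $31, producers receive $13, Q = 310. (Wedge: Pb − Ps = 18.)
Burden on consumers: $12; on producers: $6. (They sum to $18.)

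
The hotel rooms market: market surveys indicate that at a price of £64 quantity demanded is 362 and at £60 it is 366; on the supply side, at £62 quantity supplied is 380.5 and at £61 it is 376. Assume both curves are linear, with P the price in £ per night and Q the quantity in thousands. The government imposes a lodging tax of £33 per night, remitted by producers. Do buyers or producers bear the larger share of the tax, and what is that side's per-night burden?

Demand slope: (366 − 362)/(60 − 64) = -1, so Qd = 426 − P.
Supply slope: (376 − 380.5)/(61 − 62) = 4.5, so Qs = 4.5P + 101.5.
Without the tax, 426 − P = 4.5P + 101.5 gives 5.5P = 324.5, so P* = £59 and Q* = 367.
With the tax collected from producers, supply shifts: Qs = 4.5(P − 33) + 101.5.
Solving gives Q = 340 with buyers paying £86 and producers receiving £53 (the £33 wedge).
Per-night burden: buyers £27, producers £6.
Buyers take the larger share because demand is less price-elastic here (demand slope 1 vs supply slope 4.5).
The less price-elastic side of the market bears the larger share of a per-unit tax.

Buyers bear the larger share: £27 per night.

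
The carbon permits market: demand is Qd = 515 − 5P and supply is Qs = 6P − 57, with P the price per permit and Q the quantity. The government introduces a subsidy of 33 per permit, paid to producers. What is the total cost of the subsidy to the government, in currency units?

Government outlay = 11385.

Before the subsidy: set 515 − 5P = 6P − 57 → P* = 52, Q* = 255.
With a per-unit subsidy paid to producers, each receives P + 33 per unit sold, so supply becomes Qs = 6(P + 33) − 57.
Solving gives Q = 345 with consumers paying 34 and producers receiving 67 (the 33 wedge).
Outlay = t · Q = 33 · 345 = 11385.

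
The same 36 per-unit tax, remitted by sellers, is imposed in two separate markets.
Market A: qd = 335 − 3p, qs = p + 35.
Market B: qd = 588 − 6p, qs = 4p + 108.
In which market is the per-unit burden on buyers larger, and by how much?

Market B, by 5.4.

Market A: pre-tax p* = 75, q* = 110; post-tax q = 83; per-unit burden on buyers = 9.
Market B: pre-tax p* = 48, q* = 300; post-tax q = 213.6; per-unit burden on buyers = 14.4.
Difference: 9 vs 14.4 → market B is larger by 5.4.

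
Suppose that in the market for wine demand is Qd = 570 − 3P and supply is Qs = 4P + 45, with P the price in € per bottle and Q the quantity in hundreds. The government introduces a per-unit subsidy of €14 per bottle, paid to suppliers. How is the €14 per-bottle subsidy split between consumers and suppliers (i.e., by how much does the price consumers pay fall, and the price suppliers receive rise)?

Before the subsidy: set 570 − 3P = 4P + 45 → P* = €75, Q* = 345.
With a per-unit subsidy paid to suppliers, each receives P + 14 per unit sold, so supply becomes Qs = 4(P + 14) + 45.
New equilibrium: consumers pay €67, suppliers receive €81, Q = 369. (Wedge: Pb − Ps = −14.)
Gain to consumers: €8; to suppliers: €6. (They sum to €14.)

Consumers gain €8 per bottle; suppliers gain €6 per bottle.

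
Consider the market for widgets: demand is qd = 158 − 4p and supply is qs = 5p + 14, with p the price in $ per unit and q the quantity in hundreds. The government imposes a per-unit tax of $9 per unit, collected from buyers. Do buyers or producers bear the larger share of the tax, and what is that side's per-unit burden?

Buyers bear the larger share: $5 per unit.

Before the tax: set 158 − 4p = 5p + 14 → p* = $16, q* = 94.
With the tax collected from buyers, demand (in seller-price terms) shifts: qd = 158 − 4(p + 9).
New equilibrium: buyers pay $21, producers receive $12, q = 74. (Wedge: pb − ps = 9.)
Per-unit burden: buyers $5, producers $4.
Buyers take the larger share because demand is less price-elastic here (demand slope 4 vs supply slope 5).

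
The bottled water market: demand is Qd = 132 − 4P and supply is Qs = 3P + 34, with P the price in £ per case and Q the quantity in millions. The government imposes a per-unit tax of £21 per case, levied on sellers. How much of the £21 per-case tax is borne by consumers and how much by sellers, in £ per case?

Consumers bear £9 per case; sellers bear £12 per case.

Without the tax, 132 − 4P = 3P + 34 gives 7P = 98, so P* = £14 and Q* = 76.
With the tax collected from sellers, supply shifts: Qs = 3(P − 21) + 34.
New equilibrium: consumers pay £23, sellers receive £2, Q = 40. (Wedge: Pb − Ps = 21.)
Burden on consumers: £9; on sellers: £12. (They sum to £21.)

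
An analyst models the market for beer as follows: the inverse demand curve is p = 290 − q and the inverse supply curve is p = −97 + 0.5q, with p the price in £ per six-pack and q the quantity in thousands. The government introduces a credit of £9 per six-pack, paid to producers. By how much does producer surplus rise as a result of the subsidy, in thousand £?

Inverting to q(p) form: qd = 290 − p; qs = 2p + 194.
Before the subsidy: set 290 − p = 2p + 194 → p* = £32, q* = 258.
With a per-unit subsidy paid to producers, each receives p + 9 per unit sold, so supply becomes qs = 2(p + 9) + 194.
New equilibrium: consumers pay £26, producers receive £35, q = 264. (Wedge: pb − ps = −9.)
ΔPS is the trapezoid between Q = 264 and Q = 258 of height £3: ½ · (258 + 264) · 3 = £783.

Producer surplus rises by £783 thousand.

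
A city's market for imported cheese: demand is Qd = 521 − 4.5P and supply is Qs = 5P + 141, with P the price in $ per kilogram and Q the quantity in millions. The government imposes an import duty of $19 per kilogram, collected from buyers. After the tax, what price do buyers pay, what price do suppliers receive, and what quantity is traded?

Without the tax, 521 − 4.5P = 5P + 141 gives 9.5P = 380, so P* = $40 and Q* = 341.
With the tax collected from buyers, demand (in seller-price terms) shifts: Qd = 521 − 4.5(P + 19).
New equilibrium: buyers pay $50, suppliers receive $31, Q = 296. (Wedge: Pb − Ps = 19.)

Buyers pay $50; suppliers receive $31; quantity = 296.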